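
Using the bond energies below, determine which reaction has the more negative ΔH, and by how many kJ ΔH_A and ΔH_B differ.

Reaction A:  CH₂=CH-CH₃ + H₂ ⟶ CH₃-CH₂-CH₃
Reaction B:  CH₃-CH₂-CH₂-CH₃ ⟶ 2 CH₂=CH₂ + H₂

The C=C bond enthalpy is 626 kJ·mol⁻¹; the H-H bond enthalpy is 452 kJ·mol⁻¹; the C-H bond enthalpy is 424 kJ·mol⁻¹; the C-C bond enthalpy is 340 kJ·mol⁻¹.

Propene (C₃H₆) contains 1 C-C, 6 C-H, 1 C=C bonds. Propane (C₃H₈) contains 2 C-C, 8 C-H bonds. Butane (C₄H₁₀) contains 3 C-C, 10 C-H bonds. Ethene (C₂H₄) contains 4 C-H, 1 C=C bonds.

Reaction A, by 274 kJ

Reaction A:
  Bonds broken (reactants):
    C-C: 1 × 340 = 340
    C-H: 6 × 424 = 2544
    C=C: 1 × 626 = 626
    H-H: 1 × 452 = 452
    Σ(broken) = 3962 kJ
  Bonds formed (products):
    C-C: 2 × 340 = 680
    C-H: 8 × 424 = 3392
    Σ(formed) = 4072 kJ
  ΔH_A = 3962 − 4072 = −110 kJ
Reaction B:
  Bonds broken (reactants):
    C-C: 3 × 340 = 1020
    C-H: 10 × 424 = 4240
    Σ(broken) = 5260 kJ
  Bonds formed (products):
    C-H: 8 × 424 = 3392
    C=C: 2 × 626 = 1252
    H-H: 1 × 452 = 452
    Σ(formed) = 5096 kJ
  ΔH_B = 5260 − 5096 = +164 kJ
ΔH_A − ΔH_B = −274 kJ, so reaction A has the more negative ΔH; |ΔH_A − ΔH_B| = 274 kJ.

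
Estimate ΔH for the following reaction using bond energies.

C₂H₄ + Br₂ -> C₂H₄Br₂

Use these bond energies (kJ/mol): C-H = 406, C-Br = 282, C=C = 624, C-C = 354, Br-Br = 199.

Bonds broken (reactants):
  Br-Br: 1 × 199 = 199
  C-H: 4 × 406 = 1624
  C=C: 1 × 624 = 624
  Σ(broken) = 2447 kJ
Bonds formed (products):
  C-Br: 2 × 282 = 564
  C-C: 1 × 354 = 354
  C-H: 4 × 406 = 1624
  Σ(formed) = 2542 kJ
ΔH = Σ(broken) − Σ(formed) = 2447 − 2542 = −95 kJ

ΔH ≈ −95 kJ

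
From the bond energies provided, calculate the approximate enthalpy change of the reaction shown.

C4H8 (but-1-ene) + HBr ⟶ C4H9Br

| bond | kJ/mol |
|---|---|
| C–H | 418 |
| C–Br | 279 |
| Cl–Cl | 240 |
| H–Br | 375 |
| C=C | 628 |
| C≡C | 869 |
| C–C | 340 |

ΔH ≈ −34 kJ

Bonds broken (reactants):
  C–C: 2 × 340 = 680
  C–H: 8 × 418 = 3344
  C=C: 1 × 628 = 628
  H–Br: 1 × 375 = 375
  Σ(broken) = 5027 kJ
Bonds formed (products):
  C–Br: 1 × 279 = 279
  C–C: 3 × 340 = 1020
  C–H: 9 × 418 = 3762
  Σ(formed) = 5061 kJ
ΔH = Σ(broken) − Σ(formed) = 5027 − 5061 = −34 kJ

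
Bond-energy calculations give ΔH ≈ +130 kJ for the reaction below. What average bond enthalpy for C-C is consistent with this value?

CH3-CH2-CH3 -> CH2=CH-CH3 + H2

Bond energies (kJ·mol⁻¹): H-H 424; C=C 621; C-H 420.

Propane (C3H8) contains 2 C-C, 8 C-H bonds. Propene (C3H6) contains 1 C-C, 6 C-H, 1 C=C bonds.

D(C-C) ≈ 335 kJ/mol

Let D be the C-C bond energy.
Σ(broken) = 2×D + 8×420 = 3360 + 2D
Σ(formed) = 1×D + 6×420 + 1×621 + 1×424 = 3565 + D
ΔH = Σ(broken) − Σ(formed) = (3360 + 2D) − (3565 + D) = −205 + D
Setting this equal to +130 kJ gives D = 335 kJ/mol.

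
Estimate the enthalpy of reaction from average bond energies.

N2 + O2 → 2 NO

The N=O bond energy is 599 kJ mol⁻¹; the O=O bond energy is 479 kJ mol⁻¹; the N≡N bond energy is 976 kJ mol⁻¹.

Bonds broken (reactants):
  N≡N: 1 × 976 = 976
  O=O: 1 × 479 = 479
  Σ(broken) = 1455 kJ
Bonds formed (products):
  N=O: 2 × 599 = 1198
  Σ(formed) = 1198 kJ
ΔH = Σ(broken) − Σ(formed) = 1455 − 1198 = +257 kJ

ΔH ≈ +257 kJ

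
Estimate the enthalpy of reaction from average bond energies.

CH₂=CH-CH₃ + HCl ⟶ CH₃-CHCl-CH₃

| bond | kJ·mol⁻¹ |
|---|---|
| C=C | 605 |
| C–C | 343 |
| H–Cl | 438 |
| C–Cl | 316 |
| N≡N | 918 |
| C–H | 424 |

ΔH ≈ −40 kJ

Bonds broken (reactants):
  C–C: 1 × 343 = 343
  C–H: 6 × 424 = 2544
  C=C: 1 × 605 = 605
  H–Cl: 1 × 438 = 438
  Σ(broken) = 3930 kJ
Bonds formed (products):
  C–C: 2 × 343 = 686
  C–Cl: 1 × 316 = 316
  C–H: 7 × 424 = 2968
  Σ(formed) = 3970 kJ
ΔH = Σ(broken) − Σ(formed) = 3930 − 3970 = −40 kJ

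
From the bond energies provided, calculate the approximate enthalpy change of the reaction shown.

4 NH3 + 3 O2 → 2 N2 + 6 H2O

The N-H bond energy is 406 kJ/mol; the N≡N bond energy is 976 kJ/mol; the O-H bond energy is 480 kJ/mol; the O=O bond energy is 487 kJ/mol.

Bonds broken (reactants):
  N-H: 12 × 406 = 4872
  O=O: 3 × 487 = 1461
  Σ(broken) = 6333 kJ
Bonds formed (products):
  N≡N: 2 × 976 = 1952
  O-H: 12 × 480 = 5760
  Σ(formed) = 7712 kJ
ΔH = Σ(broken) − Σ(formed) = 6333 − 7712 = −1379 kJ

ΔH ≈ −1379 kJ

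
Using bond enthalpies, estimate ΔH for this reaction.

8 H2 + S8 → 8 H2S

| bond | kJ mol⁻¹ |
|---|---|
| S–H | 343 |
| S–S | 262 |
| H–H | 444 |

ΔH ≈ +160 kJ

Bonds broken (reactants):
  H–H: 8 × 444 = 3552
  S–S: 8 × 262 = 2096
  Σ(broken) = 5648 kJ
Bonds formed (products):
  S–H: 16 × 343 = 5488
  Σ(formed) = 5488 kJ
ΔH = Σ(broken) − Σ(formed) = 5648 − 5488 = +160 kJ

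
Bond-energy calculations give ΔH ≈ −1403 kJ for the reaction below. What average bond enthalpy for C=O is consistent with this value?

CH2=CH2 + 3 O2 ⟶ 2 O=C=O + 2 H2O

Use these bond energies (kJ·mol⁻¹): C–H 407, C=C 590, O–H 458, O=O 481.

Let D be the C=O bond energy.
Σ(broken) = 4×407 + 1×590 + 3×481 = 3661
Σ(formed) = 4×D + 4×458 = 1832 + 4D
ΔH = Σ(broken) − Σ(formed) = (3661) − (1832 + 4D) = +1829 − 4D
Setting this equal to −1403 kJ gives 4D = 3232, so D = 808 kJ/mol.

D(C=O) ≈ 808 kJ/mol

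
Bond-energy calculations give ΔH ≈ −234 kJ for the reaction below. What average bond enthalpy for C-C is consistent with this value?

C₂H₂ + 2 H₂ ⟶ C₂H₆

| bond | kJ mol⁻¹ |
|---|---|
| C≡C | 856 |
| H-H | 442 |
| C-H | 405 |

Let D be the C-C bond energy.
Σ(broken) = 1×856 + 2×405 + 2×442 = 2550
Σ(formed) = 1×D + 6×405 = 2430 + D
ΔH = Σ(broken) − Σ(formed) = (2550) − (2430 + D) = +120 − D
Setting this equal to −234 kJ gives D = 354 kJ/mol.

D(C-C) ≈ 354 kJ/mol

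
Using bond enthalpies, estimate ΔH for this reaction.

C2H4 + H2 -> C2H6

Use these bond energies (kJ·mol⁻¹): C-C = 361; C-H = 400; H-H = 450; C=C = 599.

Bonds broken (reactants):
  C-H: 4 × 400 = 1600
  C=C: 1 × 599 = 599
  H-H: 1 × 450 = 450
  Σ(broken) = 2649 kJ
Bonds formed (products):
  C-C: 1 × 361 = 361
  C-H: 6 × 400 = 2400
  Σ(formed) = 2761 kJ
ΔH = Σ(broken) − Σ(formed) = 2649 − 2761 = −112 kJ

ΔH ≈ −112 kJ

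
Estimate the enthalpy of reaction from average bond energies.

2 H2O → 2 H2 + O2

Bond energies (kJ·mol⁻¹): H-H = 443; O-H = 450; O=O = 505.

Bonds broken (reactants):
  O-H: 4 × 450 = 1800
  Σ(broken) = 1800 kJ
Bonds formed (products):
  H-H: 2 × 443 = 886
  O=O: 1 × 505 = 505
  Σ(formed) = 1391 kJ
ΔH = Σ(broken) − Σ(formed) = 1800 − 1391 = +409 kJ

ΔH ≈ +409 kJ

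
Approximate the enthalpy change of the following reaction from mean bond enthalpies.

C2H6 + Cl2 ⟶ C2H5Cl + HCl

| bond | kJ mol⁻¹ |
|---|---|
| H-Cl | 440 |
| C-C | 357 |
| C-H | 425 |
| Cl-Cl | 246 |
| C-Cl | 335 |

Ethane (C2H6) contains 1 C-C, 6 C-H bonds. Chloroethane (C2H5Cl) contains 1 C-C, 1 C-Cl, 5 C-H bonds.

ΔH ≈ −104 kJ

Bonds broken (reactants):
  C-C: 1 × 357 = 357
  C-H: 6 × 425 = 2550
  Cl-Cl: 1 × 246 = 246
  Σ(broken) = 3153 kJ
Bonds formed (products):
  C-C: 1 × 357 = 357
  C-Cl: 1 × 335 = 335
  C-H: 5 × 425 = 2125
  H-Cl: 1 × 440 = 440
  Σ(formed) = 3257 kJ
ΔH = Σ(broken) − Σ(formed) = 3153 − 3257 = −104 kJ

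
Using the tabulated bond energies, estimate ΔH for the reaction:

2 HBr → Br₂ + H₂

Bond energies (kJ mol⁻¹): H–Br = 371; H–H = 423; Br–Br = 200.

ΔH ≈ +119 kJ

Bonds broken (reactants):
  H–Br: 2 × 371 = 742
  Σ(broken) = 742 kJ
Bonds formed (products):
  Br–Br: 1 × 200 = 200
  H–H: 1 × 423 = 423
  Σ(formed) = 623 kJ
ΔH = Σ(broken) − Σ(formed) = 742 − 623 = +119 kJ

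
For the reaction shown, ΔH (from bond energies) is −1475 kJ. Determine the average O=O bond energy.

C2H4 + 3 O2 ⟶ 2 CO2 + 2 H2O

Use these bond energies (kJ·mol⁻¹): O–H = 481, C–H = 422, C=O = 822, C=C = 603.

D(O=O) ≈ 482 kJ/mol

Let D be the O=O bond energy.
Σ(broken) = 4×422 + 1×603 + 3×D = 2291 + 3D
Σ(formed) = 4×822 + 4×481 = 5212
ΔH = Σ(broken) − Σ(formed) = (2291 + 3D) − (5212) = −2921 + 3D
Setting this equal to −1475 kJ gives 3D = 1446, so D = 482 kJ/mol.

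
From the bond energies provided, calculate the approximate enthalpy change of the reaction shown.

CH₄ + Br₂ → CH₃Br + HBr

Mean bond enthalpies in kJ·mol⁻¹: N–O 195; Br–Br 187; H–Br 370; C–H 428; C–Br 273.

Bonds broken (reactants):
  Br–Br: 1 × 187 = 187
  C–H: 4 × 428 = 1712
  Σ(broken) = 1899 kJ
Bonds formed (products):
  C–Br: 1 × 273 = 273
  C–H: 3 × 428 = 1284
  H–Br: 1 × 370 = 370
  Σ(formed) = 1927 kJ
ΔH = Σ(broken) − Σ(formed) = 1899 − 1927 = −28 kJ

ΔH ≈ −28 kJ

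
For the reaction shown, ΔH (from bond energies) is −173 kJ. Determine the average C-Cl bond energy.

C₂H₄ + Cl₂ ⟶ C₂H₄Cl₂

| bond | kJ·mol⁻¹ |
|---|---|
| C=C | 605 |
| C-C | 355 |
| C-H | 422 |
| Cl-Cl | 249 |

Let D be the C-Cl bond energy.
Σ(broken) = 4×422 + 1×605 + 1×249 = 2542
Σ(formed) = 1×355 + 2×D + 4×422 = 2043 + 2D
ΔH = Σ(broken) − Σ(formed) = (2542) − (2043 + 2D) = +499 − 2D
Setting this equal to −173 kJ gives 2D = 672, so D = 336 kJ/mol.

D(C-Cl) ≈ 336 kJ/mol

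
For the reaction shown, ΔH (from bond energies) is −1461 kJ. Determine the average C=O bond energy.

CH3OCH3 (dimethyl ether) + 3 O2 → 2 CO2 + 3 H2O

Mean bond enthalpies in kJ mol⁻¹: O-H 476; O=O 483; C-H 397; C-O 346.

D(C=O) ≈ 782 kJ/mol

Let D be the C=O bond energy.
Σ(broken) = 6×397 + 2×346 + 3×483 = 4523
Σ(formed) = 4×D + 6×476 = 2856 + 4D
ΔH = Σ(broken) − Σ(formed) = (4523) − (2856 + 4D) = +1667 − 4D
Setting this equal to −1461 kJ gives 4D = 3128, so D = 782 kJ/mol.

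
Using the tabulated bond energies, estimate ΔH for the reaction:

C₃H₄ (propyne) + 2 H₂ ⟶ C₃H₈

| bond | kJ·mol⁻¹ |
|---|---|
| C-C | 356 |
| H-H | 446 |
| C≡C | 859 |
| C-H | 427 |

Bonds broken (reactants):
  C≡C: 1 × 859 = 859
  C-C: 1 × 356 = 356
  C-H: 4 × 427 = 1708
  H-H: 2 × 446 = 892
  Σ(broken) = 3815 kJ
Bonds formed (products):
  C-C: 2 × 356 = 712
  C-H: 8 × 427 = 3416
  Σ(formed) = 4128 kJ
ΔH = Σ(broken) − Σ(formed) = 3815 − 4128 = −313 kJ

ΔH ≈ −313 kJ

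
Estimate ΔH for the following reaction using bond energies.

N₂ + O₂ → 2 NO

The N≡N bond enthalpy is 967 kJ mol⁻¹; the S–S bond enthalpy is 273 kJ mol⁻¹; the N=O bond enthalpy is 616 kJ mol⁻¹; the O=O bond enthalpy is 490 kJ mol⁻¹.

ΔH ≈ +225 kJ

Bonds broken (reactants):
  N≡N: 1 × 967 = 967
  O=O: 1 × 490 = 490
  Σ(broken) = 1457 kJ
Bonds formed (products):
  N=O: 2 × 616 = 1232
  Σ(formed) = 1232 kJ
ΔH = Σ(broken) − Σ(formed) = 1457 − 1232 = +225 kJ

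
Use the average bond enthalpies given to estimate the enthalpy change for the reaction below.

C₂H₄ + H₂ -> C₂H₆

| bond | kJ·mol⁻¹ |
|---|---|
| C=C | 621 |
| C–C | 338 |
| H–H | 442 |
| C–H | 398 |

Bonds broken (reactants):
  C–H: 4 × 398 = 1592
  C=C: 1 × 621 = 621
  H–H: 1 × 442 = 442
  Σ(broken) = 2655 kJ
Bonds formed (products):
  C–C: 1 × 338 = 338
  C–H: 6 × 398 = 2388
  Σ(formed) = 2726 kJ
ΔH = Σ(broken) − Σ(formed) = 2655 − 2726 = −71 kJ

ΔH ≈ −71 kJ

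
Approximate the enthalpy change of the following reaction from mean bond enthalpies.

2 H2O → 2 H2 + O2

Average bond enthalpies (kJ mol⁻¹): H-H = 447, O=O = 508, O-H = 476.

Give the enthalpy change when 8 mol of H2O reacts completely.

Bonds broken (reactants):
  O-H: 4 × 476 = 1904
  Σ(broken) = 1904 kJ
Bonds formed (products):
  H-H: 2 × 447 = 894
  O=O: 1 × 508 = 508
  Σ(formed) = 1402 kJ
ΔH = Σ(broken) − Σ(formed) = 1904 − 1402 = +502 kJ
For 4× the reaction as written: 4 × (+502) = +2008 kJ

ΔH = +2008 kJ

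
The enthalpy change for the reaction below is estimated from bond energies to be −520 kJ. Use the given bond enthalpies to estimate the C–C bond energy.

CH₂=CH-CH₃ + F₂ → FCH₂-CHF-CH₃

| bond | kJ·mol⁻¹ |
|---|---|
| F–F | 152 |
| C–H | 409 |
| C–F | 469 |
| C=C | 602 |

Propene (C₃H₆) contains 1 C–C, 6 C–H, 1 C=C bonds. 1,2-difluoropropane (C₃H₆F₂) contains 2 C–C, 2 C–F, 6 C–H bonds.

D(C–C) ≈ 336 kJ/mol

Let D be the C–C bond energy.
Σ(broken) = 1×D + 6×409 + 1×602 + 1×152 = 3208 + D
Σ(formed) = 2×D + 2×469 + 6×409 = 3392 + 2D
ΔH = Σ(broken) − Σ(formed) = (3208 + D) − (3392 + 2D) = −184 − D
Setting this equal to −520 kJ gives D = 336 kJ/mol.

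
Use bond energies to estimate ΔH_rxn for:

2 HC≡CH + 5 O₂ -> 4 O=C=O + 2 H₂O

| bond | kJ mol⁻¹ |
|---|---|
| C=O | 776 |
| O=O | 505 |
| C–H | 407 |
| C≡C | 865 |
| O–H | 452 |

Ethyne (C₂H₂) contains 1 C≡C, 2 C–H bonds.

ΔH ≈ −2133 kJ

Bonds broken (reactants):
  C≡C: 2 × 865 = 1730
  C–H: 4 × 407 = 1628
  O=O: 5 × 505 = 2525
  Σ(broken) = 5883 kJ
Bonds formed (products):
  C=O: 8 × 776 = 6208
  O–H: 4 × 452 = 1808
  Σ(formed) = 8016 kJ
ΔH = Σ(broken) − Σ(formed) = 5883 − 8016 = −2133 kJ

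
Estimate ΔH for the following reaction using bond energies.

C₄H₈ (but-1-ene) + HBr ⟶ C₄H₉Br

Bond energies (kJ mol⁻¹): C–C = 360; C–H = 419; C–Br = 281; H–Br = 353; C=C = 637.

Bonds broken (reactants):
  C–C: 2 × 360 = 720
  C–H: 8 × 419 = 3352
  C=C: 1 × 637 = 637
  H–Br: 1 × 353 = 353
  Σ(broken) = 5062 kJ
Bonds formed (products):
  C–Br: 1 × 281 = 281
  C–C: 3 × 360 = 1080
  C–H: 9 × 419 = 3771
  Σ(formed) = 5132 kJ
ΔH = Σ(broken) − Σ(formed) = 5062 − 5132 = −70 kJ

ΔH ≈ −70 kJ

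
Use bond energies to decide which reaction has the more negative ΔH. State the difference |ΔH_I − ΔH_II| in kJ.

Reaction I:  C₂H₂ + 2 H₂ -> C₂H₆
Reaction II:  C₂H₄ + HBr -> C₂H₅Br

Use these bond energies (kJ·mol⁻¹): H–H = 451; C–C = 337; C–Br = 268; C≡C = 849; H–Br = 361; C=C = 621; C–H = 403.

Reaction I:
  Bonds broken (reactants):
    C≡C: 1 × 849 = 849
    C–H: 2 × 403 = 806
    H–H: 2 × 451 = 902
    Σ(broken) = 2557 kJ
  Bonds formed (products):
    C–C: 1 × 337 = 337
    C–H: 6 × 403 = 2418
    Σ(formed) = 2755 kJ
  ΔH_I = 2557 − 2755 = −198 kJ
Reaction II:
  Bonds broken (reactants):
    C–H: 4 × 403 = 1612
    C=C: 1 × 621 = 621
    H–Br: 1 × 361 = 361
    Σ(broken) = 2594 kJ
  Bonds formed (products):
    C–Br: 1 × 268 = 268
    C–C: 1 × 337 = 337
    C–H: 5 × 403 = 2015
    Σ(formed) = 2620 kJ
  ΔH_II = 2594 − 2620 = −26 kJ
ΔH_I − ΔH_II = −172 kJ, so reaction I has the more negative ΔH; |ΔH_I − ΔH_II| = 172 kJ.

Reaction I, by 172 kJ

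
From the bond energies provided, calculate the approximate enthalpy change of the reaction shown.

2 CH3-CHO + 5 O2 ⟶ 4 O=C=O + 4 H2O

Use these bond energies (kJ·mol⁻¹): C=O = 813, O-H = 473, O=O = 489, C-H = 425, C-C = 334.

ΔH ≈ −2149 kJ

Bonds broken (reactants):
  C-C: 2 × 334 = 668
  C-H: 8 × 425 = 3400
  C=O: 2 × 813 = 1626
  O=O: 5 × 489 = 2445
  Σ(broken) = 8139 kJ
Bonds formed (products):
  C=O: 8 × 813 = 6504
  O-H: 8 × 473 = 3784
  Σ(formed) = 10288 kJ
ΔH = Σ(broken) − Σ(formed) = 8139 − 10288 = −2149 kJ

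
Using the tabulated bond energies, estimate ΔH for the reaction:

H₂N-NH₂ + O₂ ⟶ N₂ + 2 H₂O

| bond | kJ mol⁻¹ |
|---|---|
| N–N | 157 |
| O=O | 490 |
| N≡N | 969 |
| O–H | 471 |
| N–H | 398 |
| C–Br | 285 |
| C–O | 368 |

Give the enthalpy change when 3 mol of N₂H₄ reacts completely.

ΔH = −1842 kJ

Bonds broken (reactants):
  N–H: 4 × 398 = 1592
  N–N: 1 × 157 = 157
  O=O: 1 × 490 = 490
  Σ(broken) = 2239 kJ
Bonds formed (products):
  N≡N: 1 × 969 = 969
  O–H: 4 × 471 = 1884
  Σ(formed) = 2853 kJ
ΔH = Σ(broken) − Σ(formed) = 2239 − 2853 = −614 kJ
For 3× the reaction as written: 3 × (−614) = −1842 kJ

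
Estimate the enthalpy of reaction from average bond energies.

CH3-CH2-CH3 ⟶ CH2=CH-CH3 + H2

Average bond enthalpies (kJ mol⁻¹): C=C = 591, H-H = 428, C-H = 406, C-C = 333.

ΔH ≈ +126 kJ

Bonds broken (reactants):
  C-C: 2 × 333 = 666
  C-H: 8 × 406 = 3248
  Σ(broken) = 3914 kJ
Bonds formed (products):
  C-C: 1 × 333 = 333
  C-H: 6 × 406 = 2436
  C=C: 1 × 591 = 591
  H-H: 1 × 428 = 428
  Σ(formed) = 3788 kJ
ΔH = Σ(broken) − Σ(formed) = 3914 − 3788 = +126 kJ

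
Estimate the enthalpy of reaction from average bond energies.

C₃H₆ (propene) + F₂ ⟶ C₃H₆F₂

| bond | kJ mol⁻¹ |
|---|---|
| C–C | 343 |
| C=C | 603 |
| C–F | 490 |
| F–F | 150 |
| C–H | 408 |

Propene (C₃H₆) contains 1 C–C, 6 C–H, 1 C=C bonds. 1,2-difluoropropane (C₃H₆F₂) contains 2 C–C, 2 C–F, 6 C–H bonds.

Bonds broken (reactants):
  C–C: 1 × 343 = 343
  C–H: 6 × 408 = 2448
  C=C: 1 × 603 = 603
  F–F: 1 × 150 = 150
  Σ(broken) = 3544 kJ
Bonds formed (products):
  C–C: 2 × 343 = 686
  C–F: 2 × 490 = 980
  C–H: 6 × 408 = 2448
  Σ(formed) = 4114 kJ
ΔH = Σ(broken) − Σ(formed) = 3544 − 4114 = −570 kJ

ΔH ≈ −570 kJ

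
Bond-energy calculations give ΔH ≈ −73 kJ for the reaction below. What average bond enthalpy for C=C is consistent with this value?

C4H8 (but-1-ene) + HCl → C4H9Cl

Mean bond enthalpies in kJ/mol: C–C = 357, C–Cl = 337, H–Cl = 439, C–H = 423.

Let D be the C=C bond energy.
Σ(broken) = 2×357 + 8×423 + 1×D + 1×439 = 4537 + D
Σ(formed) = 3×357 + 1×337 + 9×423 = 5215
ΔH = Σ(broken) − Σ(formed) = (4537 + D) − (5215) = −678 + D
Setting this equal to −73 kJ gives D = 605 kJ/mol.

D(C=C) ≈ 605 kJ/mol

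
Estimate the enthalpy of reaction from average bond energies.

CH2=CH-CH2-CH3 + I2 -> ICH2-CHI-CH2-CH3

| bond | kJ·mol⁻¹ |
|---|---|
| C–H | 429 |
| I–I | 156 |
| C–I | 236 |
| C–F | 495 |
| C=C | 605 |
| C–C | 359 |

Bonds broken (reactants):
  C–C: 2 × 359 = 718
  C–H: 8 × 429 = 3432
  C=C: 1 × 605 = 605
  I–I: 1 × 156 = 156
  Σ(broken) = 4911 kJ
Bonds formed (products):
  C–C: 3 × 359 = 1077
  C–H: 8 × 429 = 3432
  C–I: 2 × 236 = 472
  Σ(formed) = 4981 kJ
ΔH = Σ(broken) − Σ(formed) = 4911 − 4981 = −70 kJ

ΔH ≈ −70 kJ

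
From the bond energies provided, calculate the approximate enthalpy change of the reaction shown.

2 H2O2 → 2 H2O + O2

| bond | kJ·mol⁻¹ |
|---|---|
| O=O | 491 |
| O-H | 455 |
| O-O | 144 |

Bonds broken (reactants):
  O-H: 4 × 455 = 1820
  O-O: 2 × 144 = 288
  Σ(broken) = 2108 kJ
Bonds formed (products):
  O-H: 4 × 455 = 1820
  O=O: 1 × 491 = 491
  Σ(formed) = 2311 kJ
ΔH = Σ(broken) − Σ(formed) = 2108 − 2311 = −203 kJ

ΔH ≈ −203 kJ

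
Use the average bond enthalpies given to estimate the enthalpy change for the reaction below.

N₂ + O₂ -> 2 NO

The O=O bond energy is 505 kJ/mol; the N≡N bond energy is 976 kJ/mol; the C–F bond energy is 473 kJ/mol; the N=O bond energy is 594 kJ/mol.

Bonds broken (reactants):
  N≡N: 1 × 976 = 976
  O=O: 1 × 505 = 505
  Σ(broken) = 1481 kJ
Bonds formed (products):
  N=O: 2 × 594 = 1188
  Σ(formed) = 1188 kJ
ΔH = Σ(broken) − Σ(formed) = 1481 − 1188 = +293 kJ

ΔH ≈ +293 kJ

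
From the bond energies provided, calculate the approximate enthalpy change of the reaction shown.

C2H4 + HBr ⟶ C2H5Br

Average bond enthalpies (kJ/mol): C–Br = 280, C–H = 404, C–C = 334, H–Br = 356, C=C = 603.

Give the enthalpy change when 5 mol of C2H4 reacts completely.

Bonds broken (reactants):
  C–H: 4 × 404 = 1616
  C=C: 1 × 603 = 603
  H–Br: 1 × 356 = 356
  Σ(broken) = 2575 kJ
Bonds formed (products):
  C–Br: 1 × 280 = 280
  C–C: 1 × 334 = 334
  C–H: 5 × 404 = 2020
  Σ(formed) = 2634 kJ
ΔH = Σ(broken) − Σ(formed) = 2575 − 2634 = −59 kJ
For 5× the reaction as written: 5 × (−59) = −295 kJ

ΔH = −295 kJ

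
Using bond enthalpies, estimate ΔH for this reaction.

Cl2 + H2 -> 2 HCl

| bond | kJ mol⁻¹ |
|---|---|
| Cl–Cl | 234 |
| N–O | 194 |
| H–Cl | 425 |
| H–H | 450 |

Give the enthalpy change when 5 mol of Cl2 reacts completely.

Bonds broken (reactants):
  Cl–Cl: 1 × 234 = 234
  H–H: 1 × 450 = 450
  Σ(broken) = 684 kJ
Bonds formed (products):
  H–Cl: 2 × 425 = 850
  Σ(formed) = 850 kJ
ΔH = Σ(broken) − Σ(formed) = 684 − 850 = −166 kJ
For 5× the reaction as written: 5 × (−166) = −830 kJ

ΔH = −830 kJ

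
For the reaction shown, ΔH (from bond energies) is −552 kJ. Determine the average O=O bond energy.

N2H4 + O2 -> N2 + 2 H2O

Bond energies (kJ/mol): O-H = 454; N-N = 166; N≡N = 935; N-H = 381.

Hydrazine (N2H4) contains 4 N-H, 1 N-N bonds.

D(O=O) ≈ 509 kJ/mol

Let D be the O=O bond energy.
Σ(broken) = 4×381 + 1×166 + 1×D = 1690 + D
Σ(formed) = 1×935 + 4×454 = 2751
ΔH = Σ(broken) − Σ(formed) = (1690 + D) − (2751) = −1061 + D
Setting this equal to −552 kJ gives D = 509 kJ/mol.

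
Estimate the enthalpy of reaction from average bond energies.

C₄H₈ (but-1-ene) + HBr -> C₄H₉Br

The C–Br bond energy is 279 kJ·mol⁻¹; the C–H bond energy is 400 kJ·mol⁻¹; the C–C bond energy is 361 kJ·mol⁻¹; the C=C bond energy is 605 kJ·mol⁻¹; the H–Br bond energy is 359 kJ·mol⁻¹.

Bonds broken (reactants):
  C–C: 2 × 361 = 722
  C–H: 8 × 400 = 3200
  C=C: 1 × 605 = 605
  H–Br: 1 × 359 = 359
  Σ(broken) = 4886 kJ
Bonds formed (products):
  C–Br: 1 × 279 = 279
  C–C: 3 × 361 = 1083
  C–H: 9 × 400 = 3600
  Σ(formed) = 4962 kJ
ΔH = Σ(broken) − Σ(formed) = 4886 − 4962 = −76 kJ

ΔH ≈ −76 kJ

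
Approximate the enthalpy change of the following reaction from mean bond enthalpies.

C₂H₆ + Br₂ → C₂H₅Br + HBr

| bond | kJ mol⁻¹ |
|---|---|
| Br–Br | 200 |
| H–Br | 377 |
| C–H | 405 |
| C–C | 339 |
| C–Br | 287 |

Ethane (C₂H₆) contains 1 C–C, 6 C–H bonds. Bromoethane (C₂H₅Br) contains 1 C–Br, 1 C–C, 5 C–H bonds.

ΔH ≈ −59 kJ

Bonds broken (reactants):
  Br–Br: 1 × 200 = 200
  C–C: 1 × 339 = 339
  C–H: 6 × 405 = 2430
  Σ(broken) = 2969 kJ
Bonds formed (products):
  C–Br: 1 × 287 = 287
  C–C: 1 × 339 = 339
  C–H: 5 × 405 = 2025
  H–Br: 1 × 377 = 377
  Σ(formed) = 3028 kJ
ΔH = Σ(broken) − Σ(formed) = 2969 − 3028 = −59 kJ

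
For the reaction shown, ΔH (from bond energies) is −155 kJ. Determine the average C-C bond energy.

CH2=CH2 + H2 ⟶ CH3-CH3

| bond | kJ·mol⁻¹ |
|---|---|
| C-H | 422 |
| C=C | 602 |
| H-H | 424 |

Let D be the C-C bond energy.
Σ(broken) = 4×422 + 1×602 + 1×424 = 2714
Σ(formed) = 1×D + 6×422 = 2532 + D
ΔH = Σ(broken) − Σ(formed) = (2714) − (2532 + D) = +182 − D
Setting this equal to −155 kJ gives D = 337 kJ/mol.

D(C-C) ≈ 337 kJ/mol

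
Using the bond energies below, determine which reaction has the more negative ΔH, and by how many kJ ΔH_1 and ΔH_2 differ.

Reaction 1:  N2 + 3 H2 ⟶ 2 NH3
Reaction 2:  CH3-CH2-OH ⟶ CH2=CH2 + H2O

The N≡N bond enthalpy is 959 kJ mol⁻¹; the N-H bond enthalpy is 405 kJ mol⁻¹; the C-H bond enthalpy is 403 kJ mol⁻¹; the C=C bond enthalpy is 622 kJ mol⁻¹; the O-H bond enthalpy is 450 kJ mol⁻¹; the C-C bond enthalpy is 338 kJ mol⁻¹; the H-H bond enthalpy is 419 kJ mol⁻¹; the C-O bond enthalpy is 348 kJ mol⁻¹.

Reaction 1:
  Bonds broken (reactants):
    H-H: 3 × 419 = 1257
    N≡N: 1 × 959 = 959
    Σ(broken) = 2216 kJ
  Bonds formed (products):
    N-H: 6 × 405 = 2430
    Σ(formed) = 2430 kJ
  ΔH_1 = 2216 − 2430 = −214 kJ
Reaction 2:
  Bonds broken (reactants):
    C-C: 1 × 338 = 338
    C-H: 5 × 403 = 2015
    C-O: 1 × 348 = 348
    O-H: 1 × 450 = 450
    Σ(broken) = 3151 kJ
  Bonds formed (products):
    C-H: 4 × 403 = 1612
    C=C: 1 × 622 = 622
    O-H: 2 × 450 = 900
    Σ(formed) = 3134 kJ
  ΔH_2 = 3151 − 3134 = +17 kJ
ΔH_1 − ΔH_2 = −231 kJ, so reaction 1 has the more negative ΔH; |ΔH_1 − ΔH_2| = 231 kJ.

Reaction 1, by 231 kJ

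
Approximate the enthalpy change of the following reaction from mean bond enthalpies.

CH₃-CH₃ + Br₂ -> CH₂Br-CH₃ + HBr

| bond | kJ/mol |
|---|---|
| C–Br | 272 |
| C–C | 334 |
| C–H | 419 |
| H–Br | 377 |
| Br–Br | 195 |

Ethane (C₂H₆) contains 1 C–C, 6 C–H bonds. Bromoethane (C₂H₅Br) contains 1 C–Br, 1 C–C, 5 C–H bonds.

Bonds broken (reactants):
  Br–Br: 1 × 195 = 195
  C–C: 1 × 334 = 334
  C–H: 6 × 419 = 2514
  Σ(broken) = 3043 kJ
Bonds formed (products):
  C–Br: 1 × 272 = 272
  C–C: 1 × 334 = 334
  C–H: 5 × 419 = 2095
  H–Br: 1 × 377 = 377
  Σ(formed) = 3078 kJ
ΔH = Σ(broken) − Σ(formed) = 3043 − 3078 = −35 kJ

ΔH ≈ −35 kJ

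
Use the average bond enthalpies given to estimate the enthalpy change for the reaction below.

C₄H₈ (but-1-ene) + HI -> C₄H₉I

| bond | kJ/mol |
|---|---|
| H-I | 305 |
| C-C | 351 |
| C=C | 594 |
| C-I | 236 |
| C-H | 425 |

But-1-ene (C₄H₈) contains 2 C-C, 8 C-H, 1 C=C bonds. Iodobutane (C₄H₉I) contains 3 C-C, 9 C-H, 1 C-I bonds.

ΔH ≈ −113 kJ

Bonds broken (reactants):
  C-C: 2 × 351 = 702
  C-H: 8 × 425 = 3400
  C=C: 1 × 594 = 594
  H-I: 1 × 305 = 305
  Σ(broken) = 5001 kJ
Bonds formed (products):
  C-C: 3 × 351 = 1053
  C-H: 9 × 425 = 3825
  C-I: 1 × 236 = 236
  Σ(formed) = 5114 kJ
ΔH = Σ(broken) − Σ(formed) = 5001 − 5114 = −113 kJ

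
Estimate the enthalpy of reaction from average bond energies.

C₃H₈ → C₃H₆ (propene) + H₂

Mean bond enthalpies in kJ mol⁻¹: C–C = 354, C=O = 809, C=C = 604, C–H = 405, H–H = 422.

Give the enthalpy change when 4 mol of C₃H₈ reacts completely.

ΔH = +552 kJ

Bonds broken (reactants):
  C–C: 2 × 354 = 708
  C–H: 8 × 405 = 3240
  Σ(broken) = 3948 kJ
Bonds formed (products):
  C–C: 1 × 354 = 354
  C–H: 6 × 405 = 2430
  C=C: 1 × 604 = 604
  H–H: 1 × 422 = 422
  Σ(formed) = 3810 kJ
ΔH = Σ(broken) − Σ(formed) = 3948 − 3810 = +138 kJ
For 4× the reaction as written: 4 × (+138) = +552 kJ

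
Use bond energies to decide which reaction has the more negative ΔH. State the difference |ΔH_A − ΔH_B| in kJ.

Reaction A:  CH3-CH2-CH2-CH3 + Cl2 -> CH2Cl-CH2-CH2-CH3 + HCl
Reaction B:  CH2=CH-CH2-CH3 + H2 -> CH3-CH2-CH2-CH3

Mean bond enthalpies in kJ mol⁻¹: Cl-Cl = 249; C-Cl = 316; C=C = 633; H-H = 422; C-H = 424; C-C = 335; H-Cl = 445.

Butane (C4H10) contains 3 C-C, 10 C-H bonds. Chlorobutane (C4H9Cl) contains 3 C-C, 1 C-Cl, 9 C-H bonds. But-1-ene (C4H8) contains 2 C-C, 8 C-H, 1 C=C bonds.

Reaction A:
  Bonds broken (reactants):
    C-C: 3 × 335 = 1005
    C-H: 10 × 424 = 4240
    Cl-Cl: 1 × 249 = 249
    Σ(broken) = 5494 kJ
  Bonds formed (products):
    C-C: 3 × 335 = 1005
    C-Cl: 1 × 316 = 316
    C-H: 9 × 424 = 3816
    H-Cl: 1 × 445 = 445
    Σ(formed) = 5582 kJ
  ΔH_A = 5494 − 5582 = −88 kJ
Reaction B:
  Bonds broken (reactants):
    C-C: 2 × 335 = 670
    C-H: 8 × 424 = 3392
    C=C: 1 × 633 = 633
    H-H: 1 × 422 = 422
    Σ(broken) = 5117 kJ
  Bonds formed (products):
    C-C: 3 × 335 = 1005
    C-H: 10 × 424 = 4240
    Σ(formed) = 5245 kJ
  ΔH_B = 5117 − 5245 = −128 kJ
ΔH_A − ΔH_B = +40 kJ, so reaction B has the more negative ΔH; |ΔH_A − ΔH_B| = 40 kJ.

Reaction B, by 40 kJ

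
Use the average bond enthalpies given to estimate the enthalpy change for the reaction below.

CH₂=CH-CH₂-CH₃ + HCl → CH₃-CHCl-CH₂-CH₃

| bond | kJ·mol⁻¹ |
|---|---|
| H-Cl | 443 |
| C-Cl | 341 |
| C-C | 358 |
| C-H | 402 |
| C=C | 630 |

ΔH ≈ −28 kJ

Bonds broken (reactants):
  C-C: 2 × 358 = 716
  C-H: 8 × 402 = 3216
  C=C: 1 × 630 = 630
  H-Cl: 1 × 443 = 443
  Σ(broken) = 5005 kJ
Bonds formed (products):
  C-C: 3 × 358 = 1074
  C-Cl: 1 × 341 = 341
  C-H: 9 × 402 = 3618
  Σ(formed) = 5033 kJ
ΔH = Σ(broken) − Σ(formed) = 5005 − 5033 = −28 kJ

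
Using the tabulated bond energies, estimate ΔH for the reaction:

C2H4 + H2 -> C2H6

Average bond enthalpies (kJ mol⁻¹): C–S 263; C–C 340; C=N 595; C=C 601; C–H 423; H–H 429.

Bonds broken (reactants):
  C–H: 4 × 423 = 1692
  C=C: 1 × 601 = 601
  H–H: 1 × 429 = 429
  Σ(broken) = 2722 kJ
Bonds formed (products):
  C–C: 1 × 340 = 340
  C–H: 6 × 423 = 2538
  Σ(formed) = 2878 kJ
ΔH = Σ(broken) − Σ(formed) = 2722 − 2878 = −156 kJ

ΔH ≈ −156 kJ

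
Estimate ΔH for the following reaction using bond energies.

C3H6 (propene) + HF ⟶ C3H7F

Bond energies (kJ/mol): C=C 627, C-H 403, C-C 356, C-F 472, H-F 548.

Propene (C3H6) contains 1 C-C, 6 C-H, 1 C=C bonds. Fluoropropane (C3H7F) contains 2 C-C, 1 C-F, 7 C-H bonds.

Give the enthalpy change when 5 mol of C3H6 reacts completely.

ΔH = −280 kJ

Bonds broken (reactants):
  C-C: 1 × 356 = 356
  C-H: 6 × 403 = 2418
  C=C: 1 × 627 = 627
  H-F: 1 × 548 = 548
  Σ(broken) = 3949 kJ
Bonds formed (products):
  C-C: 2 × 356 = 712
  C-F: 1 × 472 = 472
  C-H: 7 × 403 = 2821
  Σ(formed) = 4005 kJ
ΔH = Σ(broken) − Σ(formed) = 3949 − 4005 = −56 kJ
For 5× the reaction as written: 5 × (−56) = −280 kJ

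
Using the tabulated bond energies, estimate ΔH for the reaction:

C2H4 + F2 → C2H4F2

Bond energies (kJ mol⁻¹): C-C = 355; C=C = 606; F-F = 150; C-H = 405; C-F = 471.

ΔH ≈ −541 kJ

Bonds broken (reactants):
  C-H: 4 × 405 = 1620
  C=C: 1 × 606 = 606
  F-F: 1 × 150 = 150
  Σ(broken) = 2376 kJ
Bonds formed (products):
  C-C: 1 × 355 = 355
  C-F: 2 × 471 = 942
  C-H: 4 × 405 = 1620
  Σ(formed) = 2917 kJ
ΔH = Σ(broken) − Σ(formed) = 2376 − 2917 = −541 kJ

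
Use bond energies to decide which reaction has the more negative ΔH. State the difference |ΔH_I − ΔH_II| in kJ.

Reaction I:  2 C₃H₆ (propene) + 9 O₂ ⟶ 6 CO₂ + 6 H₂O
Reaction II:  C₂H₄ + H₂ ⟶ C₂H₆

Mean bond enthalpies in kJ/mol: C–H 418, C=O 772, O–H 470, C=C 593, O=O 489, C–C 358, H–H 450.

Reaction I:
  Bonds broken (reactants):
    C–C: 2 × 358 = 716
    C–H: 12 × 418 = 5016
    C=C: 2 × 593 = 1186
    O=O: 9 × 489 = 4401
    Σ(broken) = 11319 kJ
  Bonds formed (products):
    C=O: 12 × 772 = 9264
    O–H: 12 × 470 = 5640
    Σ(formed) = 14904 kJ
  ΔH_I = 11319 − 14904 = −3585 kJ
Reaction II:
  Bonds broken (reactants):
    C–H: 4 × 418 = 1672
    C=C: 1 × 593 = 593
    H–H: 1 × 450 = 450
    Σ(broken) = 2715 kJ
  Bonds formed (products):
    C–C: 1 × 358 = 358
    C–H: 6 × 418 = 2508
    Σ(formed) = 2866 kJ
  ΔH_II = 2715 − 2866 = −151 kJ
ΔH_I − ΔH_II = −3434 kJ, so reaction I has the more negative ΔH; |ΔH_I − ΔH_II| = 3434 kJ.

Reaction I, by 3434 kJ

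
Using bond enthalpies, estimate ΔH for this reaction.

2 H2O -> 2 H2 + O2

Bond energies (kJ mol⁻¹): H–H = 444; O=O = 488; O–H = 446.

ΔH ≈ +408 kJ

Bonds broken (reactants):
  O–H: 4 × 446 = 1784
  Σ(broken) = 1784 kJ
Bonds formed (products):
  H–H: 2 × 444 = 888
  O=O: 1 × 488 = 488
  Σ(formed) = 1376 kJ
ΔH = Σ(broken) − Σ(formed) = 1784 − 1376 = +408 kJ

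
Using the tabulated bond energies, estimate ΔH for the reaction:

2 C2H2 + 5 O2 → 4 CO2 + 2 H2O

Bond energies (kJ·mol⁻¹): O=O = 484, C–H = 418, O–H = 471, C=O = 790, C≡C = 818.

ΔH ≈ −2476 kJ

Bonds broken (reactants):
  C≡C: 2 × 818 = 1636
  C–H: 4 × 418 = 1672
  O=O: 5 × 484 = 2420
  Σ(broken) = 5728 kJ
Bonds formed (products):
  C=O: 8 × 790 = 6320
  O–H: 4 × 471 = 1884
  Σ(formed) = 8204 kJ
ΔH = Σ(broken) − Σ(formed) = 5728 − 8204 = −2476 kJ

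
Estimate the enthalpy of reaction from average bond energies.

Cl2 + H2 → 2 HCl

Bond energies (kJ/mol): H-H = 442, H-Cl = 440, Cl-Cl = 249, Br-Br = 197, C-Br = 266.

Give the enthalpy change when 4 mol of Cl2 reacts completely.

Bonds broken (reactants):
  Cl-Cl: 1 × 249 = 249
  H-H: 1 × 442 = 442
  Σ(broken) = 691 kJ
Bonds formed (products):
  H-Cl: 2 × 440 = 880
  Σ(formed) = 880 kJ
ΔH = Σ(broken) − Σ(formed) = 691 − 880 = −189 kJ
For 4× the reaction as written: 4 × (−189) = −756 kJ

ΔH = −756 kJ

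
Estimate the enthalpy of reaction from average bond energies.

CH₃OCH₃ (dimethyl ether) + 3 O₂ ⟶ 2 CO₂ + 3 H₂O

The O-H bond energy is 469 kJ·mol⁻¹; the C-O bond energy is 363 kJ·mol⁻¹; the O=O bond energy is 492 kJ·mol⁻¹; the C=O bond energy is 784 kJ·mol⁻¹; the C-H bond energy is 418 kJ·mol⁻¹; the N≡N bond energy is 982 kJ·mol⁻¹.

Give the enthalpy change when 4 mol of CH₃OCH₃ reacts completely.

Bonds broken (reactants):
  C-H: 6 × 418 = 2508
  C-O: 2 × 363 = 726
  O=O: 3 × 492 = 1476
  Σ(broken) = 4710 kJ
Bonds formed (products):
  C=O: 4 × 784 = 3136
  O-H: 6 × 469 = 2814
  Σ(formed) = 5950 kJ
ΔH = Σ(broken) − Σ(formed) = 4710 − 5950 = −1240 kJ
For 4× the reaction as written: 4 × (−1240) = −4960 kJ

ΔH = −4960 kJ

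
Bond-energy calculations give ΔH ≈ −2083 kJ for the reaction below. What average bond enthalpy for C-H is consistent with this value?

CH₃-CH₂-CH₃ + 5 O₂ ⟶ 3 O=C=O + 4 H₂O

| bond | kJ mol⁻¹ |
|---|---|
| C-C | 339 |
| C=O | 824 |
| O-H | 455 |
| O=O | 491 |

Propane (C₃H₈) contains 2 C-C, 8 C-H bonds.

Let D be the C-H bond energy.
Σ(broken) = 2×339 + 8×D + 5×491 = 3133 + 8D
Σ(formed) = 6×824 + 8×455 = 8584
ΔH = Σ(broken) − Σ(formed) = (3133 + 8D) − (8584) = −5451 + 8D
Setting this equal to −2083 kJ gives 8D = 3368, so D = 421 kJ/mol.

D(C-H) ≈ 421 kJ/mol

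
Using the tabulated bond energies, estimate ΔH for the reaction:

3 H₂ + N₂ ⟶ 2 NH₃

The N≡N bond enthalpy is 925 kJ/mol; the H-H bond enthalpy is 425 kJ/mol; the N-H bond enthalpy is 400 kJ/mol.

ΔH ≈ −200 kJ

Bonds broken (reactants):
  H-H: 3 × 425 = 1275
  N≡N: 1 × 925 = 925
  Σ(broken) = 2200 kJ
Bonds formed (products):
  N-H: 6 × 400 = 2400
  Σ(formed) = 2400 kJ
ΔH = Σ(broken) − Σ(formed) = 2200 − 2400 = −200 kJ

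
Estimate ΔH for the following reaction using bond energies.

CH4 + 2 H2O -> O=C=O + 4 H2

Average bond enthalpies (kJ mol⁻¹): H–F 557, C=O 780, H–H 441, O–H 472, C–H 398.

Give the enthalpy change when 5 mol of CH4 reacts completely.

Bonds broken (reactants):
  C–H: 4 × 398 = 1592
  O–H: 4 × 472 = 1888
  Σ(broken) = 3480 kJ
Bonds formed (products):
  C=O: 2 × 780 = 1560
  H–H: 4 × 441 = 1764
  Σ(formed) = 3324 kJ
ΔH = Σ(broken) − Σ(formed) = 3480 − 3324 = +156 kJ
For 5× the reaction as written: 5 × (+156) = +780 kJ

ΔH = +780 kJ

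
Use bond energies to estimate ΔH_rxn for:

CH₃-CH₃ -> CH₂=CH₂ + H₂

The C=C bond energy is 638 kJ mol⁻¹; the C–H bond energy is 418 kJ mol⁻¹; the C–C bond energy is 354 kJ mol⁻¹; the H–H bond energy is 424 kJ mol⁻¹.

ΔH ≈ +128 kJ

Bonds broken (reactants):
  C–C: 1 × 354 = 354
  C–H: 6 × 418 = 2508
  Σ(broken) = 2862 kJ
Bonds formed (products):
  C–H: 4 × 418 = 1672
  C=C: 1 × 638 = 638
  H–H: 1 × 424 = 424
  Σ(formed) = 2734 kJ
ΔH = Σ(broken) − Σ(formed) = 2862 − 2734 = +128 kJ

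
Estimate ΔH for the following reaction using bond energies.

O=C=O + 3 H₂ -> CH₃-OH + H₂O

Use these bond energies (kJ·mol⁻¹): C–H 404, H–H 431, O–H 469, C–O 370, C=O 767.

ΔH ≈ −162 kJ

Bonds broken (reactants):
  C=O: 2 × 767 = 1534
  H–H: 3 × 431 = 1293
  Σ(broken) = 2827 kJ
Bonds formed (products):
  C–H: 3 × 404 = 1212
  C–O: 1 × 370 = 370
  O–H: 3 × 469 = 1407
  Σ(formed) = 2989 kJ
ΔH = Σ(broken) − Σ(formed) = 2827 − 2989 = −162 kJ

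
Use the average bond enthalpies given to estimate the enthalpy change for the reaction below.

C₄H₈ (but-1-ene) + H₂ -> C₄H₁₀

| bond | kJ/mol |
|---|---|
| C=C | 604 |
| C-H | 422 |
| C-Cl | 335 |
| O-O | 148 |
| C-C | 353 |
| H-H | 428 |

ΔH ≈ −165 kJ

Bonds broken (reactants):
  C-C: 2 × 353 = 706
  C-H: 8 × 422 = 3376
  C=C: 1 × 604 = 604
  H-H: 1 × 428 = 428
  Σ(broken) = 5114 kJ
Bonds formed (products):
  C-C: 3 × 353 = 1059
  C-H: 10 × 422 = 4220
  Σ(formed) = 5279 kJ
ΔH = Σ(broken) − Σ(formed) = 5114 − 5279 = −165 kJ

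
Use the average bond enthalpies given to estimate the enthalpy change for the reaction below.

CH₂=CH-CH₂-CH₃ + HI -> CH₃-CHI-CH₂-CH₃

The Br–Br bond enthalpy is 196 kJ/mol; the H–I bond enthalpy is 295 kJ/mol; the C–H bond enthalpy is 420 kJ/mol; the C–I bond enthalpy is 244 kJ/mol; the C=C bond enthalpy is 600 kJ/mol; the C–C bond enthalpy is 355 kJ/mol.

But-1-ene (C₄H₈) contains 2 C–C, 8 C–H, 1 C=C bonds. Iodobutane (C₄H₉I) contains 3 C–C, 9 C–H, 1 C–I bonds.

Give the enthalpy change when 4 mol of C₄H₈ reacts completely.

ΔH = −496 kJ

Bonds broken (reactants):
  C–C: 2 × 355 = 710
  C–H: 8 × 420 = 3360
  C=C: 1 × 600 = 600
  H–I: 1 × 295 = 295
  Σ(broken) = 4965 kJ
Bonds formed (products):
  C–C: 3 × 355 = 1065
  C–H: 9 × 420 = 3780
  C–I: 1 × 244 = 244
  Σ(formed) = 5089 kJ
ΔH = Σ(broken) − Σ(formed) = 4965 − 5089 = −124 kJ
For 4× the reaction as written: 4 × (−124) = −496 kJ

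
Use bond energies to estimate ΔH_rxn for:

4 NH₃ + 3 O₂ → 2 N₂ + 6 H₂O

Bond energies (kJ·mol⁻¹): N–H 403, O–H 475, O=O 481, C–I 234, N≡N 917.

ΔH ≈ −1255 kJ

Bonds broken (reactants):
  N–H: 12 × 403 = 4836
  O=O: 3 × 481 = 1443
  Σ(broken) = 6279 kJ
Bonds formed (products):
  N≡N: 2 × 917 = 1834
  O–H: 12 × 475 = 5700
  Σ(formed) = 7534 kJ
ΔH = Σ(broken) − Σ(formed) = 6279 − 7534 = −1255 kJ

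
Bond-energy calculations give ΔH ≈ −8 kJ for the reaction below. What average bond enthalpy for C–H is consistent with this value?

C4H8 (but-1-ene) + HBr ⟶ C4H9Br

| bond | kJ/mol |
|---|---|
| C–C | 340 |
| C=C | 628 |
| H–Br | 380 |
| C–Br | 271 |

Let D be the C–H bond energy.
Σ(broken) = 2×340 + 8×D + 1×628 + 1×380 = 1688 + 8D
Σ(formed) = 1×271 + 3×340 + 9×D = 1291 + 9D
ΔH = Σ(broken) − Σ(formed) = (1688 + 8D) − (1291 + 9D) = +397 − D
Setting this equal to −8 kJ gives D = 405 kJ/mol.

D(C–H) ≈ 405 kJ/mol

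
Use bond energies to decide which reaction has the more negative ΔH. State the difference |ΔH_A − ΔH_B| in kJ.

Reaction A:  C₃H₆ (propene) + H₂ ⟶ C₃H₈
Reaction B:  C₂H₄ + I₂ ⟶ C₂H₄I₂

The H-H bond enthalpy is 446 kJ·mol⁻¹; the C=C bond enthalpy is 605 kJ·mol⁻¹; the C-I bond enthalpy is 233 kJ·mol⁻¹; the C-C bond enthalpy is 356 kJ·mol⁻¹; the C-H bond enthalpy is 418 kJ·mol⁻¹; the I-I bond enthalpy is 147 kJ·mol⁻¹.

Reaction A:
  Bonds broken (reactants):
    C-C: 1 × 356 = 356
    C-H: 6 × 418 = 2508
    C=C: 1 × 605 = 605
    H-H: 1 × 446 = 446
    Σ(broken) = 3915 kJ
  Bonds formed (products):
    C-C: 2 × 356 = 712
    C-H: 8 × 418 = 3344
    Σ(formed) = 4056 kJ
  ΔH_A = 3915 − 4056 = −141 kJ
Reaction B:
  Bonds broken (reactants):
    C-H: 4 × 418 = 1672
    C=C: 1 × 605 = 605
    I-I: 1 × 147 = 147
    Σ(broken) = 2424 kJ
  Bonds formed (products):
    C-C: 1 × 356 = 356
    C-H: 4 × 418 = 1672
    C-I: 2 × 233 = 466
    Σ(formed) = 2494 kJ
  ΔH_B = 2424 − 2494 = −70 kJ
ΔH_A − ΔH_B = −71 kJ, so reaction A has the more negative ΔH; |ΔH_A − ΔH_B| = 71 kJ.

Reaction A, by 71 kJ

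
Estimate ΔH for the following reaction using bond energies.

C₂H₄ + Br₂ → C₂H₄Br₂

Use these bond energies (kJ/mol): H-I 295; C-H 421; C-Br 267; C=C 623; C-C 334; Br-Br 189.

ΔH ≈ −56 kJ

Bonds broken (reactants):
  Br-Br: 1 × 189 = 189
  C-H: 4 × 421 = 1684
  C=C: 1 × 623 = 623
  Σ(broken) = 2496 kJ
Bonds formed (products):
  C-Br: 2 × 267 = 534
  C-C: 1 × 334 = 334
  C-H: 4 × 421 = 1684
  Σ(formed) = 2552 kJ
ΔH = Σ(broken) − Σ(formed) = 2496 − 2552 = −56 kJ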